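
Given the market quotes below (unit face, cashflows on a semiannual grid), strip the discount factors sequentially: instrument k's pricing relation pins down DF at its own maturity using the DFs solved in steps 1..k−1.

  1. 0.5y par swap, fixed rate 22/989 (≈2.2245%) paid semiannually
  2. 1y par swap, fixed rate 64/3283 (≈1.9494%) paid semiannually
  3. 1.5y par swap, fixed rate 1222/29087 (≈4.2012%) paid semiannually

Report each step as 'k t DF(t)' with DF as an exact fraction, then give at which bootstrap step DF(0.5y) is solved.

1 1/2 989/1000
2 1 613/625
3 3/2 9389/10000
DF(0.5y) is solved at step 1

step 1 [0.5y] swap r/2=11/989: DF=(1 − 11/989·(0))/(1+11/989) = 989/1000 ≈ 0.989000
step 2 [1y] swap r/2=32/3283: DF=(1 − 32/3283·(0.989000))/(1+32/3283) = 613/625 ≈ 0.980800
step 3 [1.5y] swap r/2=611/29087: DF=(1 − 611/29087·(0.989000+0.980800))/(1+611/29087) = 9389/10000 ≈ 0.938900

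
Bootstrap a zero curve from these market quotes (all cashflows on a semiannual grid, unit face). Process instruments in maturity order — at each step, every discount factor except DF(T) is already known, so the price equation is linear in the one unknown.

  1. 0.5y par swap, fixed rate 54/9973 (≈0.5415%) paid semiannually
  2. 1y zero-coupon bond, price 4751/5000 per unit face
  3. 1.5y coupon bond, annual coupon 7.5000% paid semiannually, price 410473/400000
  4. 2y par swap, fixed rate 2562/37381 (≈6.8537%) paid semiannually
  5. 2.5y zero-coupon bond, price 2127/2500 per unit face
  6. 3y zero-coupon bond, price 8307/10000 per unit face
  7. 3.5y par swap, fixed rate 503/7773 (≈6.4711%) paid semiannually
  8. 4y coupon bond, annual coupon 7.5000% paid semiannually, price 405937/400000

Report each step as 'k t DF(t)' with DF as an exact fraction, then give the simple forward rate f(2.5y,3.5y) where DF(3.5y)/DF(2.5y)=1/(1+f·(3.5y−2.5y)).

1 1/2 9973/10000
2 1 4751/5000
3 3/2 9187/10000
4 2 8719/10000
5 5/2 2127/2500
6 3 8307/10000
7 7/2 1997/2500
8 4 3767/5000
f(2.5y,3.5y) = ((2127/2500)/(1997/2500) − 1)/(1) = 130/1997 ≈ 6.5098%

step 1 [0.5y] swap r/2=27/9973: DF=(1 − 27/9973·(0))/(1+27/9973) = 9973/10000 ≈ 0.997300
step 2 [1y] zero: DF = P = 4751/5000 ≈ 0.950200
step 3 [1.5y] bond c/2=3/80: DF=(410473/400000 − 3/80·(0.997300+0.950200))/(1+3/80) = 9187/10000 ≈ 0.918700
step 4 [2y] swap r/2=1281/37381: DF=(1 − 1281/37381·(0.997300+0.950200+0.918700))/(1+1281/37381) = 8719/10000 ≈ 0.871900
step 5 [2.5y] zero: DF = P = 2127/2500 ≈ 0.850800
step 6 [3y] zero: DF = P = 8307/10000 ≈ 0.830700
step 7 [3.5y] swap r/2=503/15546: DF=(1 − 503/15546·(0.997300+0.950200+0.918700+0.871900+0.850800+0.830700))/(1+503/15546) = 1997/2500 ≈ 0.798800
step 8 [4y] bond c/2=3/80: DF=(405937/400000 − 3/80·(0.997300+0.950200+0.918700+0.871900+0.850800+0.830700+0.798800))/(1+3/80) = 3767/5000 ≈ 0.753400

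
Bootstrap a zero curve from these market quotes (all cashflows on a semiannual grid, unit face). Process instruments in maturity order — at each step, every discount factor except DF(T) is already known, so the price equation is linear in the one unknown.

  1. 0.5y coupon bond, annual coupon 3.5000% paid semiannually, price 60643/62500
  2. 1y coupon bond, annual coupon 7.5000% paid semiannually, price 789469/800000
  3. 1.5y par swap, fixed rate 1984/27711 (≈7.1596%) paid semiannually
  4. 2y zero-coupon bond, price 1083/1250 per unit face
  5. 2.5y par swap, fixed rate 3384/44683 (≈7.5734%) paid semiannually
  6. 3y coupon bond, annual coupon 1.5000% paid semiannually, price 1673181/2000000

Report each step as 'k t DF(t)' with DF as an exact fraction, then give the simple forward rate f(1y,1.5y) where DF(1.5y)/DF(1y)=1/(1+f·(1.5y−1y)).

1 1/2 596/625
2 1 9167/10000
3 3/2 563/625
4 2 1083/1250
5 5/2 2077/2500
6 3 7971/10000
f(1y,1.5y) = ((9167/10000)/(563/625) − 1)/(1/2) = 159/4504 ≈ 3.5302%

step 1 [0.5y] bond c/2=7/400: DF=(60643/62500 − 7/400·(0))/(1+7/400) = 596/625 ≈ 0.953600
step 2 [1y] bond c/2=3/80: DF=(789469/800000 − 3/80·(0.953600))/(1+3/80) = 9167/10000 ≈ 0.916700
step 3 [1.5y] swap r/2=992/27711: DF=(1 − 992/27711·(0.953600+0.916700))/(1+992/27711) = 563/625 ≈ 0.900800
step 4 [2y] zero: DF = P = 1083/1250 ≈ 0.866400
step 5 [2.5y] swap r/2=1692/44683: DF=(1 − 1692/44683·(0.953600+0.916700+0.900800+0.866400))/(1+1692/44683) = 2077/2500 ≈ 0.830800
step 6 [3y] bond c/2=3/400: DF=(1673181/2000000 − 3/400·(0.953600+0.916700+0.900800+0.866400+0.830800))/(1+3/400) = 7971/10000 ≈ 0.797100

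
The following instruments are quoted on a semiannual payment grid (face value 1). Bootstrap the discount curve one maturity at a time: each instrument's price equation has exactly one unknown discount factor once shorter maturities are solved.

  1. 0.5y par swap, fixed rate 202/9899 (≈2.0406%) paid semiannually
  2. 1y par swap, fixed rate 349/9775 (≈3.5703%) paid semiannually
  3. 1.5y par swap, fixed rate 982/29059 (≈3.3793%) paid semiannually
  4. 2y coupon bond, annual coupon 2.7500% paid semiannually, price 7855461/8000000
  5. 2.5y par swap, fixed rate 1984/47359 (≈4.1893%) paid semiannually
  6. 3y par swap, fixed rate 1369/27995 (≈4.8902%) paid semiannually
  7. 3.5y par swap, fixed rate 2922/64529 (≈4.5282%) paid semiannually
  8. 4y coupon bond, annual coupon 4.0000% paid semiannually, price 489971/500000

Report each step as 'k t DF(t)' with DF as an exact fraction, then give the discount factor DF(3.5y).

1 1/2 9899/10000
2 1 9651/10000
3 3/2 9509/10000
4 2 2323/2500
5 5/2 563/625
6 3 8631/10000
7 7/2 8539/10000
8 4 4171/5000
DF(3.5y) = 8539/10000 ≈ 0.853900

step 1 [0.5y] swap r/2=101/9899: DF=(1 − 101/9899·(0))/(1+101/9899) = 9899/10000 ≈ 0.989900
step 2 [1y] swap r/2=349/19550: DF=(1 − 349/19550·(0.989900))/(1+349/19550) = 9651/10000 ≈ 0.965100
step 3 [1.5y] swap r/2=491/29059: DF=(1 − 491/29059·(0.989900+0.965100))/(1+491/29059) = 9509/10000 ≈ 0.950900
step 4 [2y] bond c/2=11/800: DF=(7855461/8000000 − 11/800·(0.989900+0.965100+0.950900))/(1+11/800) = 2323/2500 ≈ 0.929200
step 5 [2.5y] swap r/2=992/47359: DF=(1 − 992/47359·(0.989900+0.965100+0.950900+0.929200))/(1+992/47359) = 563/625 ≈ 0.900800
step 6 [3y] swap r/2=1369/55990: DF=(1 − 1369/55990·(0.989900+0.965100+0.950900+0.929200+0.900800))/(1+1369/55990) = 8631/10000 ≈ 0.863100
step 7 [3.5y] swap r/2=1461/64529: DF=(1 − 1461/64529·(0.989900+0.965100+0.950900+0.929200+0.900800+0.863100))/(1+1461/64529) = 8539/10000 ≈ 0.853900
step 8 [4y] bond c/2=1/50: DF=(489971/500000 − 1/50·(0.989900+0.965100+0.950900+0.929200+0.900800+0.863100+0.853900))/(1+1/50) = 4171/5000 ≈ 0.834200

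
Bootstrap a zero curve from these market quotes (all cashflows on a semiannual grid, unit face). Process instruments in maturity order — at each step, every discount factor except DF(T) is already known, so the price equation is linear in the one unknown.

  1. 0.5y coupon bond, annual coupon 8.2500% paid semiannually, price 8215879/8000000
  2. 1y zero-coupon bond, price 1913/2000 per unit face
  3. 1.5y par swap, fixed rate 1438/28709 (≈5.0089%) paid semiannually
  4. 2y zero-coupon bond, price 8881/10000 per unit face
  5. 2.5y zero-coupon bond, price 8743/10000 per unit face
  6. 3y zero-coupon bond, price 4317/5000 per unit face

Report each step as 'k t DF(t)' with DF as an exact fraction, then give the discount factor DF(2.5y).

step 1 [0.5y] bond c/2=33/800: DF=(8215879/8000000 − 33/800·(0))/(1+33/800) = 9863/10000 ≈ 0.986300
step 2 [1y] zero: DF = P = 1913/2000 ≈ 0.956500
step 3 [1.5y] swap r/2=719/28709: DF=(1 − 719/28709·(0.986300+0.956500))/(1+719/28709) = 9281/10000 ≈ 0.928100
step 4 [2y] zero: DF = P = 8881/10000 ≈ 0.888100
step 5 [2.5y] zero: DF = P = 8743/10000 ≈ 0.874300
step 6 [3y] zero: DF = P = 4317/5000 ≈ 0.863400

1 1/2 9863/10000
2 1 1913/2000
3 3/2 9281/10000
4 2 8881/10000
5 5/2 8743/10000
6 3 4317/5000
DF(2.5y) = 8743/10000 ≈ 0.874300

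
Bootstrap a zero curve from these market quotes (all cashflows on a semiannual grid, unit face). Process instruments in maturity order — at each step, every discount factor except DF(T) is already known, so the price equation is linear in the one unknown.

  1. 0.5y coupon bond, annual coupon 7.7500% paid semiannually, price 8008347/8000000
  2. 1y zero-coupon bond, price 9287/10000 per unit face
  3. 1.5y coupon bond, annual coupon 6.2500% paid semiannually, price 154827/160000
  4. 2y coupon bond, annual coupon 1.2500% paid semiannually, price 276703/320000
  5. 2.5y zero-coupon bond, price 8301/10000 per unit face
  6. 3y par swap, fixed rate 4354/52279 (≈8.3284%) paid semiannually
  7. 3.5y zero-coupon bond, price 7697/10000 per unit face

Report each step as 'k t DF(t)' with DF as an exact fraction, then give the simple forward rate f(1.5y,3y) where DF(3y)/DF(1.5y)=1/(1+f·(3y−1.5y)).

1 1/2 9637/10000
2 1 9287/10000
3 3/2 881/1000
4 2 8421/10000
5 5/2 8301/10000
6 3 7823/10000
7 7/2 7697/10000
f(1.5y,3y) = ((881/1000)/(7823/10000) − 1)/(3/2) = 658/7823 ≈ 8.4111%

step 1 [0.5y] bond c/2=31/800: DF=(8008347/8000000 − 31/800·(0))/(1+31/800) = 9637/10000 ≈ 0.963700
step 2 [1y] zero: DF = P = 9287/10000 ≈ 0.928700
step 3 [1.5y] bond c/2=1/32: DF=(154827/160000 − 1/32·(0.963700+0.928700))/(1+1/32) = 881/1000 ≈ 0.881000
step 4 [2y] bond c/2=1/160: DF=(276703/320000 − 1/160·(0.963700+0.928700+0.881000))/(1+1/160) = 8421/10000 ≈ 0.842100
step 5 [2.5y] zero: DF = P = 8301/10000 ≈ 0.830100
step 6 [3y] swap r/2=2177/52279: DF=(1 − 2177/52279·(0.963700+0.928700+0.881000+0.842100+0.830100))/(1+2177/52279) = 7823/10000 ≈ 0.782300
step 7 [3.5y] zero: DF = P = 7697/10000 ≈ 0.769700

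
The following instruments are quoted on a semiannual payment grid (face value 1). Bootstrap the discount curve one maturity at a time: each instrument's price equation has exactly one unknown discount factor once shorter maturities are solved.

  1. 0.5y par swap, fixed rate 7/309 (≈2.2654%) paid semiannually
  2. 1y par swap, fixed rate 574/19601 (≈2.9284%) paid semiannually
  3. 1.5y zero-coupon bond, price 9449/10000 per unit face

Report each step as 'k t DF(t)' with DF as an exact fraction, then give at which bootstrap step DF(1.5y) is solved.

step 1 [0.5y] swap r/2=7/618: DF=(1 − 7/618·(0))/(1+7/618) = 618/625 ≈ 0.988800
step 2 [1y] swap r/2=287/19601: DF=(1 − 287/19601·(0.988800))/(1+287/19601) = 9713/10000 ≈ 0.971300
step 3 [1.5y] zero: DF = P = 9449/10000 ≈ 0.944900

1 1/2 618/625
2 1 9713/10000
3 3/2 9449/10000
DF(1.5y) is solved at step 3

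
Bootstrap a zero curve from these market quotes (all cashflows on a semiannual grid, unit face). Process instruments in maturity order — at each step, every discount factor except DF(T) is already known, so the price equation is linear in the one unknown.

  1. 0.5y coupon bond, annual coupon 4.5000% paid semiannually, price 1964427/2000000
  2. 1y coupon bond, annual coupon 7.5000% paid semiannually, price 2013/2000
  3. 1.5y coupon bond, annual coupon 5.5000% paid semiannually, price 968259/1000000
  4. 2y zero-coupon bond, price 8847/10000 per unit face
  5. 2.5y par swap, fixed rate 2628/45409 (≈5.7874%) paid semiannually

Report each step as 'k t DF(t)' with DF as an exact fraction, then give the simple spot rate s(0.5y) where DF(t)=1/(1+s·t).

step 1 [0.5y] bond c/2=9/400: DF=(1964427/2000000 − 9/400·(0))/(1+9/400) = 4803/5000 ≈ 0.960600
step 2 [1y] bond c/2=3/80: DF=(2013/2000 − 3/80·(0.960600))/(1+3/80) = 4677/5000 ≈ 0.935400
step 3 [1.5y] bond c/2=11/400: DF=(968259/1000000 − 11/400·(0.960600+0.935400))/(1+11/400) = 2229/2500 ≈ 0.891600
step 4 [2y] zero: DF = P = 8847/10000 ≈ 0.884700
step 5 [2.5y] swap r/2=1314/45409: DF=(1 − 1314/45409·(0.960600+0.935400+0.891600+0.884700))/(1+1314/45409) = 4343/5000 ≈ 0.868600

1 1/2 4803/5000
2 1 4677/5000
3 3/2 2229/2500
4 2 8847/10000
5 5/2 4343/5000
s(0.5y) = (1/(4803/5000) − 1)/(1/2) = 394/4803 ≈ 8.2032%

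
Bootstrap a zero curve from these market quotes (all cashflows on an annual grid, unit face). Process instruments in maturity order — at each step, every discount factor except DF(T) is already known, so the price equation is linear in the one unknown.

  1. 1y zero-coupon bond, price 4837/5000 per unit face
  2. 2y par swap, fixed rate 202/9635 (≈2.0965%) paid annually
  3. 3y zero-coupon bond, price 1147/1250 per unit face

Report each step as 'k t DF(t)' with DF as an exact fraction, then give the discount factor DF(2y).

step 1 [1y] zero: DF = P = 4837/5000 ≈ 0.967400
step 2 [2y] swap r/1=202/9635: DF=(1 − 202/9635·(0.967400))/(1+202/9635) = 2399/2500 ≈ 0.959600
step 3 [3y] zero: DF = P = 1147/1250 ≈ 0.917600

1 1 4837/5000
2 2 2399/2500
3 3 1147/1250
DF(2y) = 2399/2500 ≈ 0.959600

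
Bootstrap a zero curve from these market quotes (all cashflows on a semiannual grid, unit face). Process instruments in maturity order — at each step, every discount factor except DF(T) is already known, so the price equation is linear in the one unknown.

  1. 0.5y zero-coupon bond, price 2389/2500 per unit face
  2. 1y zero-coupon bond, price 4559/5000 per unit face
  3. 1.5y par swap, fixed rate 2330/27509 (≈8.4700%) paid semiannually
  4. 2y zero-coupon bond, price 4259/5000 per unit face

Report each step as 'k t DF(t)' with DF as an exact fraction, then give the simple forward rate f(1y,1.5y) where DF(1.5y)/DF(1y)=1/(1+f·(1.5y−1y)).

step 1 [0.5y] zero: DF = P = 2389/2500 ≈ 0.955600
step 2 [1y] zero: DF = P = 4559/5000 ≈ 0.911800
step 3 [1.5y] swap r/2=1165/27509: DF=(1 − 1165/27509·(0.955600+0.911800))/(1+1165/27509) = 1767/2000 ≈ 0.883500
step 4 [2y] zero: DF = P = 4259/5000 ≈ 0.851800

1 1/2 2389/2500
2 1 4559/5000
3 3/2 1767/2000
4 2 4259/5000
f(1y,1.5y) = ((4559/5000)/(1767/2000) − 1)/(1/2) = 566/8835 ≈ 6.4063%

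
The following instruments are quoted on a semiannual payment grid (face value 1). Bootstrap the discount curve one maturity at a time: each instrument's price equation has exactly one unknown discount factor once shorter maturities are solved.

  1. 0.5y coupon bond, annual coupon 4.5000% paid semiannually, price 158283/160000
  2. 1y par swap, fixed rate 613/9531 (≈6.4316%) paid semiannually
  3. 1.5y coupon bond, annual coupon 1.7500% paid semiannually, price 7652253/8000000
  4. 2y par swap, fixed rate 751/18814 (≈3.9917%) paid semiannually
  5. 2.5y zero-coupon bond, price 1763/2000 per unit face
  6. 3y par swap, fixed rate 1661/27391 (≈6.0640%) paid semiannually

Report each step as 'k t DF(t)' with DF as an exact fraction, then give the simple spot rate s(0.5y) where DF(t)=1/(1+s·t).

step 1 [0.5y] bond c/2=9/400: DF=(158283/160000 − 9/400·(0))/(1+9/400) = 387/400 ≈ 0.967500
step 2 [1y] swap r/2=613/19062: DF=(1 − 613/19062·(0.967500))/(1+613/19062) = 9387/10000 ≈ 0.938700
step 3 [1.5y] bond c/2=7/800: DF=(7652253/8000000 − 7/800·(0.967500+0.938700))/(1+7/800) = 9317/10000 ≈ 0.931700
step 4 [2y] swap r/2=751/37628: DF=(1 − 751/37628·(0.967500+0.938700+0.931700))/(1+751/37628) = 9249/10000 ≈ 0.924900
step 5 [2.5y] zero: DF = P = 1763/2000 ≈ 0.881500
step 6 [3y] swap r/2=1661/54782: DF=(1 − 1661/54782·(0.967500+0.938700+0.931700+0.924900+0.881500))/(1+1661/54782) = 8339/10000 ≈ 0.833900

1 1/2 387/400
2 1 9387/10000
3 3/2 9317/10000
4 2 9249/10000
5 5/2 1763/2000
6 3 8339/10000
s(0.5y) = (1/(387/400) − 1)/(1/2) = 26/387 ≈ 6.7183%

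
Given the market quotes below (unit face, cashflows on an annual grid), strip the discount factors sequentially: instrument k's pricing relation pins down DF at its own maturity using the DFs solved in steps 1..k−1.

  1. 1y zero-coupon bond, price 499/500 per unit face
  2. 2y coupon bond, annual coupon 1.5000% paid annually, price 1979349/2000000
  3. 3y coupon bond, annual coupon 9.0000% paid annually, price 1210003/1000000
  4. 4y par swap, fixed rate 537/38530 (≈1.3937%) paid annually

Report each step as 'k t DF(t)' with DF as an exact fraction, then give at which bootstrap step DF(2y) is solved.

1 1 499/500
2 2 9603/10000
3 3 2371/2500
4 4 9463/10000
DF(2y) is solved at step 2

step 1 [1y] zero: DF = P = 499/500 ≈ 0.998000
step 2 [2y] bond c/1=3/200: DF=(1979349/2000000 − 3/200·(0.998000))/(1+3/200) = 9603/10000 ≈ 0.960300
step 3 [3y] bond c/1=9/100: DF=(1210003/1000000 − 9/100·(0.998000+0.960300))/(1+9/100) = 2371/2500 ≈ 0.948400
step 4 [4y] swap r/1=537/38530: DF=(1 − 537/38530·(0.998000+0.960300+0.948400))/(1+537/38530) = 9463/10000 ≈ 0.946300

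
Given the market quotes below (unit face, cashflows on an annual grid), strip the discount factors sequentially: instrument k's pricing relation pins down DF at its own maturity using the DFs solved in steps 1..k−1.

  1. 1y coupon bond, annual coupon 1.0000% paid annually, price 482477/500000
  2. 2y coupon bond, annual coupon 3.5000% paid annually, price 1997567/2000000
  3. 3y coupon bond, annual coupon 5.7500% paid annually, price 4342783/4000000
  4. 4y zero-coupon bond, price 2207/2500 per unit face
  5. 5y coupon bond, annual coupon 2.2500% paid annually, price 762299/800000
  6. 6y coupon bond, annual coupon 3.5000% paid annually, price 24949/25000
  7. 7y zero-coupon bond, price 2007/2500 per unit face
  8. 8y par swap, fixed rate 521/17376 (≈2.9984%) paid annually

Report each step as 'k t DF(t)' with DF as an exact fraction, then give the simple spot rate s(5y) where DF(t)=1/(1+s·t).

1 1 4777/5000
2 2 9327/10000
3 3 231/250
4 4 2207/2500
5 5 4253/5000
6 6 1621/2000
7 7 2007/2500
8 8 1979/2500
s(5y) = (1/(4253/5000) − 1)/(5) = 747/21265 ≈ 3.5128%

step 1 [1y] bond c/1=1/100: DF=(482477/500000 − 1/100·(0))/(1+1/100) = 4777/5000 ≈ 0.955400
step 2 [2y] bond c/1=7/200: DF=(1997567/2000000 − 7/200·(0.955400))/(1+7/200) = 9327/10000 ≈ 0.932700
step 3 [3y] bond c/1=23/400: DF=(4342783/4000000 − 23/400·(0.955400+0.932700))/(1+23/400) = 231/250 ≈ 0.924000
step 4 [4y] zero: DF = P = 2207/2500 ≈ 0.882800
step 5 [5y] bond c/1=9/400: DF=(762299/800000 − 9/400·(0.955400+0.932700+0.924000+0.882800))/(1+9/400) = 4253/5000 ≈ 0.850600
step 6 [6y] bond c/1=7/200: DF=(24949/25000 − 7/200·(0.955400+0.932700+0.924000+0.882800+0.850600))/(1+7/200) = 1621/2000 ≈ 0.810500
step 7 [7y] zero: DF = P = 2007/2500 ≈ 0.802800
step 8 [8y] swap r/1=521/17376: DF=(1 − 521/17376·(0.955400+0.932700+0.924000+0.882800+0.850600+0.810500+0.802800))/(1+521/17376) = 1979/2500 ≈ 0.791600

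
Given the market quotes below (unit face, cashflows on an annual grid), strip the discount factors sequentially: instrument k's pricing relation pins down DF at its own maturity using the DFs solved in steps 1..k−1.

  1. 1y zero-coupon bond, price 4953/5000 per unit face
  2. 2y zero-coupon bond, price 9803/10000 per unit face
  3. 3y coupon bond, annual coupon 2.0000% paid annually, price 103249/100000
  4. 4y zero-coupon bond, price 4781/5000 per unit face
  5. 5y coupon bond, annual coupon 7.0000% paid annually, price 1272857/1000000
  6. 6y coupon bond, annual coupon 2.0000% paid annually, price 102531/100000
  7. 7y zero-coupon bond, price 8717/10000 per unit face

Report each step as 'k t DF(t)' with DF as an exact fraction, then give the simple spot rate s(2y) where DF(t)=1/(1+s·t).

step 1 [1y] zero: DF = P = 4953/5000 ≈ 0.990600
step 2 [2y] zero: DF = P = 9803/10000 ≈ 0.980300
step 3 [3y] bond c/1=1/50: DF=(103249/100000 − 1/50·(0.990600+0.980300))/(1+1/50) = 1217/1250 ≈ 0.973600
step 4 [4y] zero: DF = P = 4781/5000 ≈ 0.956200
step 5 [5y] bond c/1=7/100: DF=(1272857/1000000 − 7/100·(0.990600+0.980300+0.973600+0.956200))/(1+7/100) = 584/625 ≈ 0.934400
step 6 [6y] bond c/1=1/50: DF=(102531/100000 − 1/50·(0.990600+0.980300+0.973600+0.956200+0.934400))/(1+1/50) = 569/625 ≈ 0.910400
step 7 [7y] zero: DF = P = 8717/10000 ≈ 0.871700

1 1 4953/5000
2 2 9803/10000
3 3 1217/1250
4 4 4781/5000
5 5 584/625
6 6 569/625
7 7 8717/10000
s(2y) = (1/(9803/10000) − 1)/(2) = 197/19606 ≈ 1.0048%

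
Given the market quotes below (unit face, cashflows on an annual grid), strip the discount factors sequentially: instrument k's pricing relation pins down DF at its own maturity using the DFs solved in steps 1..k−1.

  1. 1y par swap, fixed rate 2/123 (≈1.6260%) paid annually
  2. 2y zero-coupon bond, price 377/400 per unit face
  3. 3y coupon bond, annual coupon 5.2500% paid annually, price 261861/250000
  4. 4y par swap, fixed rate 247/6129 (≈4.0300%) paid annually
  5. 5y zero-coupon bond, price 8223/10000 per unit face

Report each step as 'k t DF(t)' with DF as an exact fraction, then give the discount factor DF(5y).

step 1 [1y] swap r/1=2/123: DF=(1 − 2/123·(0))/(1+2/123) = 123/125 ≈ 0.984000
step 2 [2y] zero: DF = P = 377/400 ≈ 0.942500
step 3 [3y] bond c/1=21/400: DF=(261861/250000 − 21/400·(0.984000+0.942500))/(1+21/400) = 8991/10000 ≈ 0.899100
step 4 [4y] swap r/1=247/6129: DF=(1 − 247/6129·(0.984000+0.942500+0.899100))/(1+247/6129) = 4259/5000 ≈ 0.851800
step 5 [5y] zero: DF = P = 8223/10000 ≈ 0.822300

1 1 123/125
2 2 377/400
3 3 8991/10000
4 4 4259/5000
5 5 8223/10000
DF(5y) = 8223/10000 ≈ 0.822300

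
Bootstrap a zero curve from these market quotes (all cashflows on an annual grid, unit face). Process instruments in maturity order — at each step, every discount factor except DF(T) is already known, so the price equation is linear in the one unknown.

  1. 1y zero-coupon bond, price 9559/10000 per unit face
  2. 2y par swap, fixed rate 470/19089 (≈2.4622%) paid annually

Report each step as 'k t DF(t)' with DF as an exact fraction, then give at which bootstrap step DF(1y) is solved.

1 1 9559/10000
2 2 953/1000
DF(1y) is solved at step 1

step 1 [1y] zero: DF = P = 9559/10000 ≈ 0.955900
step 2 [2y] swap r/1=470/19089: DF=(1 − 470/19089·(0.955900))/(1+470/19089) = 953/1000 ≈ 0.953000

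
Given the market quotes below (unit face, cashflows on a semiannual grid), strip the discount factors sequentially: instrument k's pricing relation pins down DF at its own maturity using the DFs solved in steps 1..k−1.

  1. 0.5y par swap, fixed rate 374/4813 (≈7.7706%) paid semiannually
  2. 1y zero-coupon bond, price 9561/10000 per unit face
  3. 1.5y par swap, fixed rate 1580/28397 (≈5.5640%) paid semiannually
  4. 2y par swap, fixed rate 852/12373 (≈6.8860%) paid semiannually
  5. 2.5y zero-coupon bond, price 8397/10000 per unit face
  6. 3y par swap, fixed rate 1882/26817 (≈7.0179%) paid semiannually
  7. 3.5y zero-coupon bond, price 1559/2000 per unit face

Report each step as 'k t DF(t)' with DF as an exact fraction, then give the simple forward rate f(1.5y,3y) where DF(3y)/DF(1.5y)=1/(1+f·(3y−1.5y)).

1 1/2 4813/5000
2 1 9561/10000
3 3/2 921/1000
4 2 4361/5000
5 5/2 8397/10000
6 3 4059/5000
7 7/2 1559/2000
f(1.5y,3y) = ((921/1000)/(4059/5000) − 1)/(3/2) = 364/4059 ≈ 8.9677%

step 1 [0.5y] swap r/2=187/4813: DF=(1 − 187/4813·(0))/(1+187/4813) = 4813/5000 ≈ 0.962600
step 2 [1y] zero: DF = P = 9561/10000 ≈ 0.956100
step 3 [1.5y] swap r/2=790/28397: DF=(1 − 790/28397·(0.962600+0.956100))/(1+790/28397) = 921/1000 ≈ 0.921000
step 4 [2y] swap r/2=426/12373: DF=(1 − 426/12373·(0.962600+0.956100+0.921000))/(1+426/12373) = 4361/5000 ≈ 0.872200
step 5 [2.5y] zero: DF = P = 8397/10000 ≈ 0.839700
step 6 [3y] swap r/2=941/26817: DF=(1 − 941/26817·(0.962600+0.956100+0.921000+0.872200+0.839700))/(1+941/26817) = 4059/5000 ≈ 0.811800
step 7 [3.5y] zero: DF = P = 1559/2000 ≈ 0.779500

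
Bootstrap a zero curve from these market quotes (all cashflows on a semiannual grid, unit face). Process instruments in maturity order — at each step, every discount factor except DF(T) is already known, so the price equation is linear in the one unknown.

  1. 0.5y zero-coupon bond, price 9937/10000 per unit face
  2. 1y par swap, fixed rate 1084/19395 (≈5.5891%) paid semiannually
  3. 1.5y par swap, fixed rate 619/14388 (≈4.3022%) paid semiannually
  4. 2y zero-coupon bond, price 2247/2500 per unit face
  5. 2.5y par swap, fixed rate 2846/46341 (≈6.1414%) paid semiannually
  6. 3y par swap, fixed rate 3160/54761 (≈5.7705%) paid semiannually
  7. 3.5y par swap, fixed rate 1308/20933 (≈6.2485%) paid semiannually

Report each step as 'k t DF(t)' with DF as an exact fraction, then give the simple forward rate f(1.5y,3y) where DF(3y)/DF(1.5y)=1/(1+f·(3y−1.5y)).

step 1 [0.5y] zero: DF = P = 9937/10000 ≈ 0.993700
step 2 [1y] swap r/2=542/19395: DF=(1 − 542/19395·(0.993700))/(1+542/19395) = 4729/5000 ≈ 0.945800
step 3 [1.5y] swap r/2=619/28776: DF=(1 − 619/28776·(0.993700+0.945800))/(1+619/28776) = 9381/10000 ≈ 0.938100
step 4 [2y] zero: DF = P = 2247/2500 ≈ 0.898800
step 5 [2.5y] swap r/2=1423/46341: DF=(1 − 1423/46341·(0.993700+0.945800+0.938100+0.898800))/(1+1423/46341) = 8577/10000 ≈ 0.857700
step 6 [3y] swap r/2=1580/54761: DF=(1 − 1580/54761·(0.993700+0.945800+0.938100+0.898800+0.857700))/(1+1580/54761) = 421/500 ≈ 0.842000
step 7 [3.5y] swap r/2=654/20933: DF=(1 − 654/20933·(0.993700+0.945800+0.938100+0.898800+0.857700+0.842000))/(1+654/20933) = 4019/5000 ≈ 0.803800

1 1/2 9937/10000
2 1 4729/5000
3 3/2 9381/10000
4 2 2247/2500
5 5/2 8577/10000
6 3 421/500
7 7/2 4019/5000
f(1.5y,3y) = ((9381/10000)/(421/500) − 1)/(3/2) = 961/12630 ≈ 7.6089%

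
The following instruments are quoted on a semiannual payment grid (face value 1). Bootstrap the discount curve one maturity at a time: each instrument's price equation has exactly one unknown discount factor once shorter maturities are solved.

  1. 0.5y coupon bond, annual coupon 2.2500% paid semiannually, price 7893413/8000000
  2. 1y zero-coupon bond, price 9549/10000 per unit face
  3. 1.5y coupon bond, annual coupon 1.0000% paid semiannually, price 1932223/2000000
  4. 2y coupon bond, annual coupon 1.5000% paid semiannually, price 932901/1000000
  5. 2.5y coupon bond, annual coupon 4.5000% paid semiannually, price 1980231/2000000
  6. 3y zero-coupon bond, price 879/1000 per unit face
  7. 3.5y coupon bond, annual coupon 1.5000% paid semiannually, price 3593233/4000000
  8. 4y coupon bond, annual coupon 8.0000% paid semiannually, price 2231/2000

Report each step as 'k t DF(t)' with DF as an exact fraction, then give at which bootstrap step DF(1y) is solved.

1 1/2 9757/10000
2 1 9549/10000
3 3/2 9517/10000
4 2 1809/2000
5 5/2 177/200
6 3 879/1000
7 7/2 8503/10000
8 4 1033/1250
DF(1y) is solved at step 2

step 1 [0.5y] bond c/2=9/800: DF=(7893413/8000000 − 9/800·(0))/(1+9/800) = 9757/10000 ≈ 0.975700
step 2 [1y] zero: DF = P = 9549/10000 ≈ 0.954900
step 3 [1.5y] bond c/2=1/200: DF=(1932223/2000000 − 1/200·(0.975700+0.954900))/(1+1/200) = 9517/10000 ≈ 0.951700
step 4 [2y] bond c/2=3/400: DF=(932901/1000000 − 3/400·(0.975700+0.954900+0.951700))/(1+3/400) = 1809/2000 ≈ 0.904500
step 5 [2.5y] bond c/2=9/400: DF=(1980231/2000000 − 9/400·(0.975700+0.954900+0.951700+0.904500))/(1+9/400) = 177/200 ≈ 0.885000
step 6 [3y] zero: DF = P = 879/1000 ≈ 0.879000
step 7 [3.5y] bond c/2=3/400: DF=(3593233/4000000 − 3/400·(0.975700+0.954900+0.951700+0.904500+0.885000+0.879000))/(1+3/400) = 8503/10000 ≈ 0.850300
step 8 [4y] bond c/2=1/25: DF=(2231/2000 − 1/25·(0.975700+0.954900+0.951700+0.904500+0.885000+0.879000+0.850300))/(1+1/25) = 1033/1250 ≈ 0.826400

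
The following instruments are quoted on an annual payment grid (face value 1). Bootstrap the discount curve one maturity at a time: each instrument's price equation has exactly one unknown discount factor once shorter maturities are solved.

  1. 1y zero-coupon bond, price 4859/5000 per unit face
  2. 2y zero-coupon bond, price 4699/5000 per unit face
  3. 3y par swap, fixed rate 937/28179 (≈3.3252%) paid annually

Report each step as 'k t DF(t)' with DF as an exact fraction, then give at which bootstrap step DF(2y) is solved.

1 1 4859/5000
2 2 4699/5000
3 3 9063/10000
DF(2y) is solved at step 2

step 1 [1y] zero: DF = P = 4859/5000 ≈ 0.971800
step 2 [2y] zero: DF = P = 4699/5000 ≈ 0.939800
step 3 [3y] swap r/1=937/28179: DF=(1 − 937/28179·(0.971800+0.939800))/(1+937/28179) = 9063/10000 ≈ 0.906300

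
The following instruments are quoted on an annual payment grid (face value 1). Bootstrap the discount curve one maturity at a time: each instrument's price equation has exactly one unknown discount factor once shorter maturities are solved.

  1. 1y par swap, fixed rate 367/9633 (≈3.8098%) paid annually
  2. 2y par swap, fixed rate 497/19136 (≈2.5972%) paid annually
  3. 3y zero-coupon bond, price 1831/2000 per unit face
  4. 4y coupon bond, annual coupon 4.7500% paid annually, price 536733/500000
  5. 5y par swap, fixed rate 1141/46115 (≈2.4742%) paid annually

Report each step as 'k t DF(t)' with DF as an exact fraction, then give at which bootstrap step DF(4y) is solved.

step 1 [1y] swap r/1=367/9633: DF=(1 − 367/9633·(0))/(1+367/9633) = 9633/10000 ≈ 0.963300
step 2 [2y] swap r/1=497/19136: DF=(1 − 497/19136·(0.963300))/(1+497/19136) = 9503/10000 ≈ 0.950300
step 3 [3y] zero: DF = P = 1831/2000 ≈ 0.915500
step 4 [4y] bond c/1=19/400: DF=(536733/500000 − 19/400·(0.963300+0.950300+0.915500))/(1+19/400) = 1793/2000 ≈ 0.896500
step 5 [5y] swap r/1=1141/46115: DF=(1 − 1141/46115·(0.963300+0.950300+0.915500+0.896500))/(1+1141/46115) = 8859/10000 ≈ 0.885900

1 1 9633/10000
2 2 9503/10000
3 3 1831/2000
4 4 1793/2000
5 5 8859/10000
DF(4y) is solved at step 4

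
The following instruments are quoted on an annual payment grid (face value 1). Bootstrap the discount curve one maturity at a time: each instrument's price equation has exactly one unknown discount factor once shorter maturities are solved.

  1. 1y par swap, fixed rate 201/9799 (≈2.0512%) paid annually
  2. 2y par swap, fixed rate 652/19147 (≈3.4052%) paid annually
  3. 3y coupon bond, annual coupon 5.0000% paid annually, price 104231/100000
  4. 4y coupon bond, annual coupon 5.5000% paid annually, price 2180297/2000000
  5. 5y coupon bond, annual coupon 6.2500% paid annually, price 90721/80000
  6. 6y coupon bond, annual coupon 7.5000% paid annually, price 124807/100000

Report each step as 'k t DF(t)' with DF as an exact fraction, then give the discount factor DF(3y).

1 1 9799/10000
2 2 2337/2500
3 3 1803/2000
4 4 1773/2000
5 5 1699/2000
6 6 4217/5000
DF(3y) = 1803/2000 ≈ 0.901500

step 1 [1y] swap r/1=201/9799: DF=(1 − 201/9799·(0))/(1+201/9799) = 9799/10000 ≈ 0.979900
step 2 [2y] swap r/1=652/19147: DF=(1 − 652/19147·(0.979900))/(1+652/19147) = 2337/2500 ≈ 0.934800
step 3 [3y] bond c/1=1/20: DF=(104231/100000 − 1/20·(0.979900+0.934800))/(1+1/20) = 1803/2000 ≈ 0.901500
step 4 [4y] bond c/1=11/200: DF=(2180297/2000000 − 11/200·(0.979900+0.934800+0.901500))/(1+11/200) = 1773/2000 ≈ 0.886500
step 5 [5y] bond c/1=1/16: DF=(90721/80000 − 1/16·(0.979900+0.934800+0.901500+0.886500))/(1+1/16) = 1699/2000 ≈ 0.849500
step 6 [6y] bond c/1=3/40: DF=(124807/100000 − 3/40·(0.979900+0.934800+0.901500+0.886500+0.849500))/(1+3/40) = 4217/5000 ≈ 0.843400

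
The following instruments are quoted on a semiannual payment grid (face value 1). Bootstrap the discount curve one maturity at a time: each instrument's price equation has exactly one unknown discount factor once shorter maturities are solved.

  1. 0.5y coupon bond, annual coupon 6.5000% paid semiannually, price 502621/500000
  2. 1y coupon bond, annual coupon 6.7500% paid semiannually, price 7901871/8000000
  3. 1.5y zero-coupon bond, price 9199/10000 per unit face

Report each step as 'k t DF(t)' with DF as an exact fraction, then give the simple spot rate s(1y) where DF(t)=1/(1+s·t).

1 1/2 1217/1250
2 1 9237/10000
3 3/2 9199/10000
s(1y) = (1/(9237/10000) − 1)/(1) = 763/9237 ≈ 8.2603%

step 1 [0.5y] bond c/2=13/400: DF=(502621/500000 − 13/400·(0))/(1+13/400) = 1217/1250 ≈ 0.973600
step 2 [1y] bond c/2=27/800: DF=(7901871/8000000 − 27/800·(0.973600))/(1+27/800) = 9237/10000 ≈ 0.923700
step 3 [1.5y] zero: DF = P = 9199/10000 ≈ 0.919900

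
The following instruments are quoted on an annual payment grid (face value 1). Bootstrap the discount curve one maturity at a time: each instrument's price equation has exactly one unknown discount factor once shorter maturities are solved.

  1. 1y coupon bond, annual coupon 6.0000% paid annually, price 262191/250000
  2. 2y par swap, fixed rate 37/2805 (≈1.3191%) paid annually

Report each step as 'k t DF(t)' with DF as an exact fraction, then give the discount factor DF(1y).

step 1 [1y] bond c/1=3/50: DF=(262191/250000 − 3/50·(0))/(1+3/50) = 4947/5000 ≈ 0.989400
step 2 [2y] swap r/1=37/2805: DF=(1 − 37/2805·(0.989400))/(1+37/2805) = 9741/10000 ≈ 0.974100

1 1 4947/5000
2 2 9741/10000
DF(1y) = 4947/5000 ≈ 0.989400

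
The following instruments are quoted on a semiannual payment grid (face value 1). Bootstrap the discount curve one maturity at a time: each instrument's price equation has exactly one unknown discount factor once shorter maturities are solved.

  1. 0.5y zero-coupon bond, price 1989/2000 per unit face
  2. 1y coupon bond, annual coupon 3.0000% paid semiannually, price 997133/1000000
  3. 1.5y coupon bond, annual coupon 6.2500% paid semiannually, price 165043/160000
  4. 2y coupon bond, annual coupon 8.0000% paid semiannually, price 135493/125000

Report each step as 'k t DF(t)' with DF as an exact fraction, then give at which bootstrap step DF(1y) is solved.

step 1 [0.5y] zero: DF = P = 1989/2000 ≈ 0.994500
step 2 [1y] bond c/2=3/200: DF=(997133/1000000 − 3/200·(0.994500))/(1+3/200) = 9677/10000 ≈ 0.967700
step 3 [1.5y] bond c/2=1/32: DF=(165043/160000 − 1/32·(0.994500+0.967700))/(1+1/32) = 588/625 ≈ 0.940800
step 4 [2y] bond c/2=1/25: DF=(135493/125000 − 1/25·(0.994500+0.967700+0.940800))/(1+1/25) = 4653/5000 ≈ 0.930600

1 1/2 1989/2000
2 1 9677/10000
3 3/2 588/625
4 2 4653/5000
DF(1y) is solved at step 2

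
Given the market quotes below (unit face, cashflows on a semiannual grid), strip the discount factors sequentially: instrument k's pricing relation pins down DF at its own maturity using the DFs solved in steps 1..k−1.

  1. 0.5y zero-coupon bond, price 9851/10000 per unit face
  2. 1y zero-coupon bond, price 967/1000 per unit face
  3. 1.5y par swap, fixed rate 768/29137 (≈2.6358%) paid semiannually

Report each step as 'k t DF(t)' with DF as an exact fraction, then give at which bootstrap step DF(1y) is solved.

step 1 [0.5y] zero: DF = P = 9851/10000 ≈ 0.985100
step 2 [1y] zero: DF = P = 967/1000 ≈ 0.967000
step 3 [1.5y] swap r/2=384/29137: DF=(1 − 384/29137·(0.985100+0.967000))/(1+384/29137) = 601/625 ≈ 0.961600

1 1/2 9851/10000
2 1 967/1000
3 3/2 601/625
DF(1y) is solved at step 2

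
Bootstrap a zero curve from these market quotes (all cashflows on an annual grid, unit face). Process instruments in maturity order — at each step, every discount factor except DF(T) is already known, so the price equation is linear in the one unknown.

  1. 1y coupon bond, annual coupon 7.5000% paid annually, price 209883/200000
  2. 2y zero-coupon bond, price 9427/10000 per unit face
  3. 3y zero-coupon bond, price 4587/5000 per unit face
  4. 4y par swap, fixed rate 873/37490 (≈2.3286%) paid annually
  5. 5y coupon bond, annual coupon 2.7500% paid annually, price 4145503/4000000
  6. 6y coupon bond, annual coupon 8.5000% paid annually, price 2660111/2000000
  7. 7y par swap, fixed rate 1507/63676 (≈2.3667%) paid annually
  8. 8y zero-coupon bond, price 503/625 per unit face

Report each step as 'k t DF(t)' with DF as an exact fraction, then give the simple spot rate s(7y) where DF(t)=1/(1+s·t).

step 1 [1y] bond c/1=3/40: DF=(209883/200000 − 3/40·(0))/(1+3/40) = 4881/5000 ≈ 0.976200
step 2 [2y] zero: DF = P = 9427/10000 ≈ 0.942700
step 3 [3y] zero: DF = P = 4587/5000 ≈ 0.917400
step 4 [4y] swap r/1=873/37490: DF=(1 − 873/37490·(0.976200+0.942700+0.917400))/(1+873/37490) = 9127/10000 ≈ 0.912700
step 5 [5y] bond c/1=11/400: DF=(4145503/4000000 − 11/400·(0.976200+0.942700+0.917400+0.912700))/(1+11/400) = 9083/10000 ≈ 0.908300
step 6 [6y] bond c/1=17/200: DF=(2660111/2000000 − 17/200·(0.976200+0.942700+0.917400+0.912700+0.908300))/(1+17/200) = 861/1000 ≈ 0.861000
step 7 [7y] swap r/1=1507/63676: DF=(1 − 1507/63676·(0.976200+0.942700+0.917400+0.912700+0.908300+0.861000))/(1+1507/63676) = 8493/10000 ≈ 0.849300
step 8 [8y] zero: DF = P = 503/625 ≈ 0.804800

1 1 4881/5000
2 2 9427/10000
3 3 4587/5000
4 4 9127/10000
5 5 9083/10000
6 6 861/1000
7 7 8493/10000
8 8 503/625
s(7y) = (1/(8493/10000) − 1)/(7) = 1507/59451 ≈ 2.5349%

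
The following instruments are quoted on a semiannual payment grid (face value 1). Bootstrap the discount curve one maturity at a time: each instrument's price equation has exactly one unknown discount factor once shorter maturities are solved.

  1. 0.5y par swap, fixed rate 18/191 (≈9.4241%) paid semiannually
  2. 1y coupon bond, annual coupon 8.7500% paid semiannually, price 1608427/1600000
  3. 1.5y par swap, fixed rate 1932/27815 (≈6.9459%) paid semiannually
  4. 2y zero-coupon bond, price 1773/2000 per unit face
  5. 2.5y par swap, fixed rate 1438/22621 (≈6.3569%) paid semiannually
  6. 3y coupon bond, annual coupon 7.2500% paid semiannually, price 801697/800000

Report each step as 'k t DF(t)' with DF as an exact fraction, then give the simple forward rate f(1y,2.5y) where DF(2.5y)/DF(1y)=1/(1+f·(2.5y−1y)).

1 1/2 191/200
2 1 9231/10000
3 3/2 4517/5000
4 2 1773/2000
5 5/2 4281/5000
6 3 1011/1250
f(1y,2.5y) = ((9231/10000)/(4281/5000) − 1)/(3/2) = 223/4281 ≈ 5.2091%

step 1 [0.5y] swap r/2=9/191: DF=(1 − 9/191·(0))/(1+9/191) = 191/200 ≈ 0.955000
step 2 [1y] bond c/2=7/160: DF=(1608427/1600000 − 7/160·(0.955000))/(1+7/160) = 9231/10000 ≈ 0.923100
step 3 [1.5y] swap r/2=966/27815: DF=(1 − 966/27815·(0.955000+0.923100))/(1+966/27815) = 4517/5000 ≈ 0.903400
step 4 [2y] zero: DF = P = 1773/2000 ≈ 0.886500
step 5 [2.5y] swap r/2=719/22621: DF=(1 − 719/22621·(0.955000+0.923100+0.903400+0.886500))/(1+719/22621) = 4281/5000 ≈ 0.856200
step 6 [3y] bond c/2=29/800: DF=(801697/800000 − 29/800·(0.955000+0.923100+0.903400+0.886500+0.856200))/(1+29/800) = 1011/1250 ≈ 0.808800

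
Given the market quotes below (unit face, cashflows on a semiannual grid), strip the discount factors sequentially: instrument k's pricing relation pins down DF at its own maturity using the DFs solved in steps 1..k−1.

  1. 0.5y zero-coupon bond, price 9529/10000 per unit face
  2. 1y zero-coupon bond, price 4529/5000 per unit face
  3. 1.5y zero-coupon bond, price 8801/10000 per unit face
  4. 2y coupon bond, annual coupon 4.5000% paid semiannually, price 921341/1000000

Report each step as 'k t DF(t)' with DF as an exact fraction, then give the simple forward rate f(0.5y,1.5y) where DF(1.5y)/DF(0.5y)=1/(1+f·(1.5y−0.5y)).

1 1/2 9529/10000
2 1 4529/5000
3 3/2 8801/10000
4 2 1051/1250
f(0.5y,1.5y) = ((9529/10000)/(8801/10000) − 1)/(1) = 56/677 ≈ 8.2718%

step 1 [0.5y] zero: DF = P = 9529/10000 ≈ 0.952900
step 2 [1y] zero: DF = P = 4529/5000 ≈ 0.905800
step 3 [1.5y] zero: DF = P = 8801/10000 ≈ 0.880100
step 4 [2y] bond c/2=9/400: DF=(921341/1000000 − 9/400·(0.952900+0.905800+0.880100))/(1+9/400) = 1051/1250 ≈ 0.840800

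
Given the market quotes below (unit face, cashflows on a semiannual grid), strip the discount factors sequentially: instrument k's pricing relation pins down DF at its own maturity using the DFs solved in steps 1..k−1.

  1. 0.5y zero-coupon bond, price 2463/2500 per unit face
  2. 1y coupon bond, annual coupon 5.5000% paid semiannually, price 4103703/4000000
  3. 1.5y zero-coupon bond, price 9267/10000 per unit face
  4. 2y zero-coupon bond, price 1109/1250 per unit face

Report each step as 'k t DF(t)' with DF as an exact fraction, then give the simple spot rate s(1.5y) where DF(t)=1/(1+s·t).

step 1 [0.5y] zero: DF = P = 2463/2500 ≈ 0.985200
step 2 [1y] bond c/2=11/400: DF=(4103703/4000000 − 11/400·(0.985200))/(1+11/400) = 9721/10000 ≈ 0.972100
step 3 [1.5y] zero: DF = P = 9267/10000 ≈ 0.926700
step 4 [2y] zero: DF = P = 1109/1250 ≈ 0.887200

1 1/2 2463/2500
2 1 9721/10000
3 3/2 9267/10000
4 2 1109/1250
s(1.5y) = (1/(9267/10000) − 1)/(3/2) = 1466/27801 ≈ 5.2732%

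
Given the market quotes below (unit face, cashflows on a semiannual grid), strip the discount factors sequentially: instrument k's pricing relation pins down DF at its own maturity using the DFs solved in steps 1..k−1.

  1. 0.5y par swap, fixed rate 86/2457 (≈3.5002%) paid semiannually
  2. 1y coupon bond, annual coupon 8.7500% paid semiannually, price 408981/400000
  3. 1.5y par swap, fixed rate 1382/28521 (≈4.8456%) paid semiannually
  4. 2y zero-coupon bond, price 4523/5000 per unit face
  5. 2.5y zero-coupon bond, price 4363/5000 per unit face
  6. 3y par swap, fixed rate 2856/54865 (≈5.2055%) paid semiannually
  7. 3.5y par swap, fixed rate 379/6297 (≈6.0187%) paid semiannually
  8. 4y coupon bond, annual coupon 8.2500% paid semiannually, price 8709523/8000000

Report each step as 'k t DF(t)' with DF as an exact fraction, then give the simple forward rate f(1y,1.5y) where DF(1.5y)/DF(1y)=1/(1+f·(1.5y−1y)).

1 1/2 2457/2500
2 1 1173/1250
3 3/2 9309/10000
4 2 4523/5000
5 5/2 4363/5000
6 3 2143/2500
7 7/2 1621/2000
8 4 7961/10000
f(1y,1.5y) = ((1173/1250)/(9309/10000) − 1)/(1/2) = 50/3103 ≈ 1.6113%

step 1 [0.5y] swap r/2=43/2457: DF=(1 − 43/2457·(0))/(1+43/2457) = 2457/2500 ≈ 0.982800
step 2 [1y] bond c/2=7/160: DF=(408981/400000 − 7/160·(0.982800))/(1+7/160) = 1173/1250 ≈ 0.938400
step 3 [1.5y] swap r/2=691/28521: DF=(1 − 691/28521·(0.982800+0.938400))/(1+691/28521) = 9309/10000 ≈ 0.930900
step 4 [2y] zero: DF = P = 4523/5000 ≈ 0.904600
step 5 [2.5y] zero: DF = P = 4363/5000 ≈ 0.872600
step 6 [3y] swap r/2=1428/54865: DF=(1 − 1428/54865·(0.982800+0.938400+0.930900+0.904600+0.872600))/(1+1428/54865) = 2143/2500 ≈ 0.857200
step 7 [3.5y] swap r/2=379/12594: DF=(1 − 379/12594·(0.982800+0.938400+0.930900+0.904600+0.872600+0.857200))/(1+379/12594) = 1621/2000 ≈ 0.810500
step 8 [4y] bond c/2=33/800: DF=(8709523/8000000 − 33/800·(0.982800+0.938400+0.930900+0.904600+0.872600+0.857200+0.810500))/(1+33/800) = 7961/10000 ≈ 0.796100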